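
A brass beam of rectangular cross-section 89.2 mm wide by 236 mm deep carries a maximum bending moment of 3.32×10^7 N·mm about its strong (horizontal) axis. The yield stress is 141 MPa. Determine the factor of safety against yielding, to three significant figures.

Section modulus S = bh²/6 = 89.2×236²/6 = 828000 mm³.
σ = M/S = 3.3200×10^7/828000 = 40.10 MPa.
n = 141/40.10 = 3.517.

n = 3.52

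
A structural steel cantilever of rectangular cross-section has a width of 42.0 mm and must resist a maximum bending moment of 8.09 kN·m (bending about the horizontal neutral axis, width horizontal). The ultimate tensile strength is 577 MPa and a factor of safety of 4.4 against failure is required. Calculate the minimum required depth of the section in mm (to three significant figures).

h = 93.9 mm

σ_allow = 577/4.4 = 131.1 MPa.
For a rectangular section σ = 6M/(bh²), so h² = 6M/(b σ_allow) = 6×8090000/(42.0×131.1) = 8813 mm².
h = 93.88 mm.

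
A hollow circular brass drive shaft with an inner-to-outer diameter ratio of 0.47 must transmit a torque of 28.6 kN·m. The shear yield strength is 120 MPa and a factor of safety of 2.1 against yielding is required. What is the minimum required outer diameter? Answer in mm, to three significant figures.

d_o = 139 mm

τ_allow = 120/2.1 = 57.14 MPa.
For a hollow shaft τ = 16T/[πd_o³(1−k⁴)] with k = 0.47, so 1−k⁴ = 0.9512.
d_o³ = 16T/[π τ_allow (1−k⁴)] = 16×2.8600×10^7/(π×57.14×0.9512) = 2.680×10^6 mm³.
d_o = 138.9 mm.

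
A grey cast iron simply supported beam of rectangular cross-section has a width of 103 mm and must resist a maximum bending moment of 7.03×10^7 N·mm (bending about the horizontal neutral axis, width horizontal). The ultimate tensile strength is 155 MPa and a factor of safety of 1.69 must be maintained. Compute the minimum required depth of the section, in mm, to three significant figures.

σ_allow = 155/1.69 = 91.72 MPa.
For a rectangular section σ = 6M/(bh²), so h² = 6M/(b σ_allow) = 6×7.0300×10^7/(103×91.72) = 44650 mm².
h = 211.3 mm.

h = 211 mm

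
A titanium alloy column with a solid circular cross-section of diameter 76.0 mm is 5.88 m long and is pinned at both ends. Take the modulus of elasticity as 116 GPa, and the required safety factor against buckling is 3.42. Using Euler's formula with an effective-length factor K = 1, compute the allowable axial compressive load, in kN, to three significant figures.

I = πd⁴/64 = π×76.0⁴/64 = 1.638×10^6 mm⁴.
Effective length L_e = KL = 1×5.88 m = 5880 mm.
Euler critical load P_cr = π²EI/L_e² = π²×116000×1.638×10^6/5880² = 54230 N.
P_allow = P_cr/n = 54230/3.42 = 15860 N.

P_allow = 15.9 kN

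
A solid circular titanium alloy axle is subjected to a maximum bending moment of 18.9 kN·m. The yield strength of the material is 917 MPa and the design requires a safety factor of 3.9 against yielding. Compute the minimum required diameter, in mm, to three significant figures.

d = 93.6 mm

σ_allow = 917/3.9 = 235.1 MPa.
For a solid circular section σ = 32M/(πd³), so d³ = 32M/(π σ_allow) = 32×1.8900×10^7/(π×235.1) = 818800 mm³.
d = 93.55 mm.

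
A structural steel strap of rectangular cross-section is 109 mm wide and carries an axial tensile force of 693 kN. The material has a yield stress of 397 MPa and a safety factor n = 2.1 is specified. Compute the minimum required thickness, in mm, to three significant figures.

σ_allow = 397/2.1 = 189.0 MPa.
Required area A = F/σ_allow = 693000/189.0 = 3666 mm².
t = A/w = 3666/109 = 33.63 mm.

t = 33.6 mm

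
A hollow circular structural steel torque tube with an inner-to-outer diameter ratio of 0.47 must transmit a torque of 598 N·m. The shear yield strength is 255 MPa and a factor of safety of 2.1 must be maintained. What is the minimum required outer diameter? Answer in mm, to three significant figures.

d_o = 29.8 mm

τ_allow = 255/2.1 = 121.4 MPa.
For a hollow shaft τ = 16T/[πd_o³(1−k⁴)] with k = 0.47, so 1−k⁴ = 0.9512.
d_o³ = 16T/[π τ_allow (1−k⁴)] = 16×598000/(π×121.4×0.9512) = 26370 mm³.
d_o = 29.76 mm.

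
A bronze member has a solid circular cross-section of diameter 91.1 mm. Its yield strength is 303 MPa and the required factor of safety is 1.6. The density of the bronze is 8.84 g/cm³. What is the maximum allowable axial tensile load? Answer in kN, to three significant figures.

σ_allow = 303/1.6 = 189.4 MPa.
A = πd²/4 = π×91.1²/4 = 6518 mm².
F_allow = σ_allow × A = 189.4×6518 = 1.234×10^6 N.

F_allow = 1230 kN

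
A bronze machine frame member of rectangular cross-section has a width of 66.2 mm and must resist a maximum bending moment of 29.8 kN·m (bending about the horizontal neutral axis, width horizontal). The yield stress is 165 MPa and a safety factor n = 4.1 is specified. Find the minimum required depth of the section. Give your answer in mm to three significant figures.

h = 259 mm

σ_allow = 165/4.1 = 40.24 MPa.
For a rectangular section σ = 6M/(bh²), so h² = 6M/(b σ_allow) = 6×2.9800×10^7/(66.2×40.24) = 67110 mm².
h = 259.1 mm.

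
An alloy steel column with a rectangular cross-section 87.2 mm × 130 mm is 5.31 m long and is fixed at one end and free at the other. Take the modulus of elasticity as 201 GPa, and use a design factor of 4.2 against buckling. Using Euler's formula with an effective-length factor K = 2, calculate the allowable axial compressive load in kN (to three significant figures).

P_allow = 30.1 kN

Buckling occurs about the weak axis: I_min = h·b³/12 = 130×87.2³/12 = 7.183×10^6 mm⁴ (b = 87.2 mm is the smaller dimension).
Effective length L_e = KL = 2×5.31 m = 10620 mm.
Euler critical load P_cr = π²EI/L_e² = π²×201000×7.183×10^6/10620² = 126300 N.
P_allow = P_cr/n = 126300/4.2 = 30080 N.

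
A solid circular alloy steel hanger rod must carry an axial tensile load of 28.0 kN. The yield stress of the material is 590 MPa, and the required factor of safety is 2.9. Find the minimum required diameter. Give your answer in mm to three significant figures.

Allowable stress σ_allow = 590/2.9 = 203.4 MPa.
Required area A = F/σ_allow = 28000/203.4 = 137.6 mm².
A = πd²/4 → d = √(4A/π) = 13.24 mm.

d = 13.2 mm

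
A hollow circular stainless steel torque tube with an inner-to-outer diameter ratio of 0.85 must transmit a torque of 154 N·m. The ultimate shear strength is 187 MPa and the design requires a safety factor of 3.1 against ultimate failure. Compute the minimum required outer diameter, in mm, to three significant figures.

d_o = 30.1 mm

τ_allow = 187/3.1 = 60.32 MPa.
For a hollow shaft τ = 16T/[πd_o³(1−k⁴)] with k = 0.85, so 1−k⁴ = 0.4780.
d_o³ = 16T/[π τ_allow (1−k⁴)] = 16×154000/(π×60.32×0.4780) = 27200 mm³.
d_o = 30.07 mm.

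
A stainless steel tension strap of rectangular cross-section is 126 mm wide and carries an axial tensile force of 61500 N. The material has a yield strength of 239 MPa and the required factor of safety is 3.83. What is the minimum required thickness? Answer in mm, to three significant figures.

t = 7.82 mm

σ_allow = 239/3.83 = 62.40 MPa.
Required area A = F/σ_allow = 61500/62.40 = 985.5 mm².
t = A/w = 985.5/126 = 7.822 mm.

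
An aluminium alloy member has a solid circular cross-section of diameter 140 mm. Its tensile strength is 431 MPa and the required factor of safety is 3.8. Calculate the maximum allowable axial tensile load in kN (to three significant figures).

F_allow = 1750 kN

σ_allow = 431/3.8 = 113.4 MPa.
A = πd²/4 = π×140²/4 = 15390 mm².
F_allow = σ_allow × A = 113.4×15390 = 1.746×10^6 N.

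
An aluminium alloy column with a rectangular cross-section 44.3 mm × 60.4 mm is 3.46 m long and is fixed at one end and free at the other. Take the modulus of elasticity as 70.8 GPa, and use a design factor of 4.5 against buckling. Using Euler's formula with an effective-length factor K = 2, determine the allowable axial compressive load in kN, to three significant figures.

Buckling occurs about the weak axis: I_min = h·b³/12 = 60.4×44.3³/12 = 437600 mm⁴ (b = 44.3 mm is the smaller dimension).
Effective length L_e = KL = 2×3.46 m = 6920 mm.
Euler critical load P_cr = π²EI/L_e² = π²×70800×437600/6920² = 6385 N.
P_allow = P_cr/n = 6385/4.5 = 1419 N.

P_allow = 1.42 kN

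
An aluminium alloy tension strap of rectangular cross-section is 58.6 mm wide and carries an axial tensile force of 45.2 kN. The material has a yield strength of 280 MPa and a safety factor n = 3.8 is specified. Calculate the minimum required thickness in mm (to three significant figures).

σ_allow = 280/3.8 = 73.68 MPa.
Required area A = F/σ_allow = 45200/73.68 = 613.4 mm².
t = A/w = 613.4/58.6 = 10.47 mm.

t = 10.5 mm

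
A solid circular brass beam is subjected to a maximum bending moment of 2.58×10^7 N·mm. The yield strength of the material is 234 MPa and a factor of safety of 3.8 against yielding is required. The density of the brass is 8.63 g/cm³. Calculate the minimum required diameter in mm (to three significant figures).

d = 162 mm

σ_allow = 234/3.8 = 61.58 MPa.
For a solid circular section σ = 32M/(πd³), so d³ = 32M/(π σ_allow) = 32×2.5800×10^7/(π×61.58) = 4.268×10^6 mm³.
d = 162.2 mm.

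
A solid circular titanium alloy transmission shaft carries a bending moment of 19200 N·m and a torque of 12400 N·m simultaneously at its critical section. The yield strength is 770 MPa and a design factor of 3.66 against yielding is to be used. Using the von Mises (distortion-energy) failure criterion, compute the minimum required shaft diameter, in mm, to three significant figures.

σ_allow = σ_y/n = 770/3.66 = 210.4 MPa.
For a solid shaft σ_b = 32M/(πd³) and τ = 16T/(πd³), so the von Mises stress is σ' = (16/πd³)·√(4M²+3T²).
√(4M²+3T²) = √(4×(1.920×10^7)² + 3×(1.240×10^7)²) = 4.400×10^7 N·mm.
d³ = 16×4.400×10^7/(π×210.4) = 1.065×10^6 mm³.
d = 102.1 mm.

d = 102 mm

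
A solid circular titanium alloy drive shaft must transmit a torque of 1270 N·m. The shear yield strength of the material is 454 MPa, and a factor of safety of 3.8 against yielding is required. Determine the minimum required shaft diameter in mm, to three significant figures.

Allowable shear stress τ_allow = 454/3.8 = 119.5 MPa.
For a solid shaft τ = 16T/(πd³), so d³ = 16T/(π τ_allow) = 16×1270000/(π×119.5) = 54140 mm³.
d = (54140)^(1/3) = 37.83 mm.

d = 37.8 mm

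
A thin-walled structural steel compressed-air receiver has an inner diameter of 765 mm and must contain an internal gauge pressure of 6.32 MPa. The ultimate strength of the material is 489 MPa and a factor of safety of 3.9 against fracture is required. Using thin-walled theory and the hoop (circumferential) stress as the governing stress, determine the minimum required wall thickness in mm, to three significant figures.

σ_allow = 489/3.9 = 125.4 MPa.
Hoop stress σ_h = pD/(2t), so t = pD/(2σ_allow) = 6.32×765/(2×125.4) = 19.28 mm.

t = 19.3 mm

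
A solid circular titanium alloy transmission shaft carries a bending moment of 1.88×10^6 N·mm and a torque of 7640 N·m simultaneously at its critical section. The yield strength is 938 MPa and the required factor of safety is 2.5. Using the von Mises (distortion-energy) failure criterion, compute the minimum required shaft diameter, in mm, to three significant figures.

d = 57.2 mm

σ_allow = σ_y/n = 938/2.5 = 375.2 MPa.
For a solid shaft σ_b = 32M/(πd³) and τ = 16T/(πd³), so the von Mises stress is σ' = (16/πd³)·√(4M²+3T²).
√(4M²+3T²) = √(4×(1.880×10^6)² + 3×(7.640×10^6)²) = 1.376×10^7 N·mm.
d³ = 16×1.376×10^7/(π×375.2) = 186700 mm³.
d = 57.16 mm.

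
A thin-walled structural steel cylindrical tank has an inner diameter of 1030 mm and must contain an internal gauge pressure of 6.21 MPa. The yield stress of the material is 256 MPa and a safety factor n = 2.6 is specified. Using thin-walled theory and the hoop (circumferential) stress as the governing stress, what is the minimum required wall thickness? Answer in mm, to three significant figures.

t = 32.5 mm

σ_allow = 256/2.6 = 98.46 MPa.
Hoop stress σ_h = pD/(2t), so t = pD/(2σ_allow) = 6.21×1030/(2×98.46) = 32.48 mm.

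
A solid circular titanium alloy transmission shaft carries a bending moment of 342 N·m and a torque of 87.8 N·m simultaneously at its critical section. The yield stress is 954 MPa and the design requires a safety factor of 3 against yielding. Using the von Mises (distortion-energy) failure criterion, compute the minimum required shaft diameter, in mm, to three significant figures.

σ_allow = σ_y/n = 954/3 = 318.0 MPa.
For a solid shaft σ_b = 32M/(πd³) and τ = 16T/(πd³), so the von Mises stress is σ' = (16/πd³)·√(4M²+3T²).
√(4M²+3T²) = √(4×(342000)² + 3×(87800)²) = 700700 N·mm.
d³ = 16×700700/(π×318.0) = 11220 mm³.
d = 22.39 mm.

d = 22.4 mm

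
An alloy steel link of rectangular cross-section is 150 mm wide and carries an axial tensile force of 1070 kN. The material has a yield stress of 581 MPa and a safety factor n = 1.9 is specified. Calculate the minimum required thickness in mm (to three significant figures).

σ_allow = 581/1.9 = 305.8 MPa.
Required area A = F/σ_allow = 1070000/305.8 = 3499 mm².
t = A/w = 3499/150 = 23.33 mm.

t = 23.3 mm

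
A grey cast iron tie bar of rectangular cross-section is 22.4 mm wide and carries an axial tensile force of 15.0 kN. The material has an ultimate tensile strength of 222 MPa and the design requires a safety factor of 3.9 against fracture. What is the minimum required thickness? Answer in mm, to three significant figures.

σ_allow = 222/3.9 = 56.92 MPa.
Required area A = F/σ_allow = 15000/56.92 = 263.5 mm².
t = A/w = 263.5/22.4 = 11.76 mm.

t = 11.8 mm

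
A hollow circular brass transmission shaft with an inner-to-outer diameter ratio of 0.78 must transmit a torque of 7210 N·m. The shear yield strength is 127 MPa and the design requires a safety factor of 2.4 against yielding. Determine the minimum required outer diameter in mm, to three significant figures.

τ_allow = 127/2.4 = 52.92 MPa.
For a hollow shaft τ = 16T/[πd_o³(1−k⁴)] with k = 0.78, so 1−k⁴ = 0.6298.
d_o³ = 16T/[π τ_allow (1−k⁴)] = 16×7210000/(π×52.92×0.6298) = 1.102×10^6 mm³.
d_o = 103.3 mm.

d_o = 103 mm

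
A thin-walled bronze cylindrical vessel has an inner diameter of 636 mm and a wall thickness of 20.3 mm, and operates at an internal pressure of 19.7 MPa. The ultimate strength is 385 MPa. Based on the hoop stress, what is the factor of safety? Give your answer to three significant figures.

σ_h = pD/(2t) = 19.7×636/(2×20.3) = 308.6 MPa.
n = 385/308.6 = 1.248.

n = 1.25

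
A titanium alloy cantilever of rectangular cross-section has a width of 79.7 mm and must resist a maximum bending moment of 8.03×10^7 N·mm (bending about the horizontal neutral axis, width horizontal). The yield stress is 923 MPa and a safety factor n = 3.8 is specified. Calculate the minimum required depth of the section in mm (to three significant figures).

σ_allow = 923/3.8 = 242.9 MPa.
For a rectangular section σ = 6M/(bh²), so h² = 6M/(b σ_allow) = 6×8.0300×10^7/(79.7×242.9) = 24890 mm².
h = 157.8 mm.

h = 158 mm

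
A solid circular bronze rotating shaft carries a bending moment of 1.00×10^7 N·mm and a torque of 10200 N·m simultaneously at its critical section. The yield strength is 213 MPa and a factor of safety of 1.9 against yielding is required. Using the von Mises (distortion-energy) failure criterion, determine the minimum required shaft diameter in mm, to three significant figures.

σ_allow = σ_y/n = 213/1.9 = 112.1 MPa.
For a solid shaft σ_b = 32M/(πd³) and τ = 16T/(πd³), so the von Mises stress is σ' = (16/πd³)·√(4M²+3T²).
√(4M²+3T²) = √(4×(1.000×10^7)² + 3×(1.020×10^7)²) = 2.669×10^7 N·mm.
d³ = 16×2.669×10^7/(π×112.1) = 1.212×10^6 mm³.
d = 106.6 mm.

d = 107 mm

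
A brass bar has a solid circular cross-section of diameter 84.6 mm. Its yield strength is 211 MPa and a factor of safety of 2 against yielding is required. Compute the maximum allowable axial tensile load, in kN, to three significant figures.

F_allow = 593 kN

σ_allow = 211/2 = 105.5 MPa.
A = πd²/4 = π×84.6²/4 = 5621 mm².
F_allow = σ_allow × A = 105.5×5621 = 593000 N.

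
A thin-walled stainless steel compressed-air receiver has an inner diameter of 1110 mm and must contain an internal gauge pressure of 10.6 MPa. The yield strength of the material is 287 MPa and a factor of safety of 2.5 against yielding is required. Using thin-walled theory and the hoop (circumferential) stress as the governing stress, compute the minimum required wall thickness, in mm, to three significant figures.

t = 51.2 mm

σ_allow = 287/2.5 = 114.8 MPa.
Hoop stress σ_h = pD/(2t), so t = pD/(2σ_allow) = 10.6×1110/(2×114.8) = 51.25 mm.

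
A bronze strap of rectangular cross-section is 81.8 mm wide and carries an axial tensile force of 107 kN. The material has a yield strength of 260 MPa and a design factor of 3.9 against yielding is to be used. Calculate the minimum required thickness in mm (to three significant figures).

σ_allow = 260/3.9 = 66.67 MPa.
Required area A = F/σ_allow = 107000/66.67 = 1605 mm².
t = A/w = 1605/81.8 = 19.62 mm.

t = 19.6 mm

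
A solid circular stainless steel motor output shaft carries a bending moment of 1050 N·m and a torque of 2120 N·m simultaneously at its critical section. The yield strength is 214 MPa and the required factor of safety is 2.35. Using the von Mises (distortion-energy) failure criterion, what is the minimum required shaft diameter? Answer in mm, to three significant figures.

σ_allow = σ_y/n = 214/2.35 = 91.06 MPa.
For a solid shaft σ_b = 32M/(πd³) and τ = 16T/(πd³), so the von Mises stress is σ' = (16/πd³)·√(4M²+3T²).
√(4M²+3T²) = √(4×(1.050×10^6)² + 3×(2.120×10^6)²) = 4.230×10^6 N·mm.
d³ = 16×4.230×10^6/(π×91.06) = 236600 mm³.
d = 61.85 mm.

d = 61.8 mm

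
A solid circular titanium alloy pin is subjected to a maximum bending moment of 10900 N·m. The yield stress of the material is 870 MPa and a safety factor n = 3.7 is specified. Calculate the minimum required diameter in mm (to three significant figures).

σ_allow = 870/3.7 = 235.1 MPa.
For a solid circular section σ = 32M/(πd³), so d³ = 32M/(π σ_allow) = 32×1.0900×10^7/(π×235.1) = 472200 mm³.
d = 77.87 mm.

d = 77.9 mm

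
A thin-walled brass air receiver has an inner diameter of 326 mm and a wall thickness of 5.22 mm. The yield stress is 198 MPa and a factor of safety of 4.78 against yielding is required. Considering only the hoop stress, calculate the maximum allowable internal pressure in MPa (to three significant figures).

σ_allow = 198/4.78 = 41.42 MPa.
σ_h = pD/(2t) → p_allow = 2σ_allow t/D = 2×41.42×5.22/326 = 1.327 MPa.

p_allow = 1.33 MPa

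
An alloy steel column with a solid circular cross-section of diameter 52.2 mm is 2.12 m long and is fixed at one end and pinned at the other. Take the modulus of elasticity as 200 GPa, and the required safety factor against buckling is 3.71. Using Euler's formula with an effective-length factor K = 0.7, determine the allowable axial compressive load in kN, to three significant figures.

I = πd⁴/64 = π×52.2⁴/64 = 364500 mm⁴.
Effective length L_e = KL = 0.7×2.12 m = 1484 mm.
Euler critical load P_cr = π²EI/L_e² = π²×200000×364500/1484² = 326700 N.
P_allow = P_cr/n = 326700/3.71 = 88050 N.

P_allow = 88.1 kN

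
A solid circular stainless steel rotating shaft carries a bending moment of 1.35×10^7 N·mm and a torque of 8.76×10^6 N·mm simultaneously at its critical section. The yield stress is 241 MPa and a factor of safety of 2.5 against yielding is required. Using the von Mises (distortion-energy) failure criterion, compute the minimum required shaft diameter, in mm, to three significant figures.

σ_allow = σ_y/n = 241/2.5 = 96.40 MPa.
For a solid shaft σ_b = 32M/(πd³) and τ = 16T/(πd³), so the von Mises stress is σ' = (16/πd³)·√(4M²+3T²).
√(4M²+3T²) = √(4×(1.350×10^7)² + 3×(8.760×10^6)²) = 3.097×10^7 N·mm.
d³ = 16×3.097×10^7/(π×96.40) = 1.636×10^6 mm³.
d = 117.8 mm.

d = 118 mm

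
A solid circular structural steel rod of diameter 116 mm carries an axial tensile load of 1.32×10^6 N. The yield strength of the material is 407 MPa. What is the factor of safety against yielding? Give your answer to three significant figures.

A = πd²/4 = 10570 mm².
σ = F/A = 1320000/10570 = 124.9 MPa.
n = 407/124.9 = 3.259.

n = 3.26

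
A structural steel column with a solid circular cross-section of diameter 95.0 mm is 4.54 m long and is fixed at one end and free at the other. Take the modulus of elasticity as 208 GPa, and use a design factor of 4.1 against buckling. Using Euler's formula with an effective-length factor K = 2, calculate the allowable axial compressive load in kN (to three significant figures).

P_allow = 24.3 kN

I = πd⁴/64 = π×95.0⁴/64 = 3.998×10^6 mm⁴.
Effective length L_e = KL = 2×4.54 m = 9080 mm.
Euler critical load P_cr = π²EI/L_e² = π²×208000×3.998×10^6/9080² = 99550 N.
P_allow = P_cr/n = 99550/4.1 = 24280 N.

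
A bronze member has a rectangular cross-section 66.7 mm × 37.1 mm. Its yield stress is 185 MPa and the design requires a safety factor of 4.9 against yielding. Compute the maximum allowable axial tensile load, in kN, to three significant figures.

σ_allow = 185/4.9 = 37.76 MPa.
A = 66.7×37.1 = 2475 mm².
F_allow = σ_allow × A = 37.76×2475 = 93430 N.

F_allow = 93.4 kN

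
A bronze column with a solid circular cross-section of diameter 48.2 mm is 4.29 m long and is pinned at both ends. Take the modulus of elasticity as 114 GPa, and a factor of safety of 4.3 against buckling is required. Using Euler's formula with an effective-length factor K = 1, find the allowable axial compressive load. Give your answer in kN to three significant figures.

P_allow = 3.77 kN

I = πd⁴/64 = π×48.2⁴/64 = 264900 mm⁴.
Effective length L_e = KL = 1×4.29 m = 4290 mm.
Euler critical load P_cr = π²EI/L_e² = π²×114000×264900/4290² = 16200 N.
P_allow = P_cr/n = 16200/4.3 = 3767 N.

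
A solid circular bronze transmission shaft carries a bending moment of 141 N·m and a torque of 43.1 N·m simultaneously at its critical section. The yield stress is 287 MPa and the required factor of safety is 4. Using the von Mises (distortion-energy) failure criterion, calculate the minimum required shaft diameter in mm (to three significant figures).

d = 27.5 mm

σ_allow = σ_y/n = 287/4 = 71.75 MPa.
For a solid shaft σ_b = 32M/(πd³) and τ = 16T/(πd³), so the von Mises stress is σ' = (16/πd³)·√(4M²+3T²).
√(4M²+3T²) = √(4×(141000)² + 3×(43100)²) = 291700 N·mm.
d³ = 16×291700/(π×71.75) = 20710 mm³.
d = 27.46 mm.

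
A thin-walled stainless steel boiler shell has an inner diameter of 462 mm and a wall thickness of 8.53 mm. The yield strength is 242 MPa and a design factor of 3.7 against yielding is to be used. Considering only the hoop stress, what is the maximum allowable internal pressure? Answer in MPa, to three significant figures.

p_allow = 2.42 MPa

σ_allow = 242/3.7 = 65.41 MPa.
σ_h = pD/(2t) → p_allow = 2σ_allow t/D = 2×65.41×8.53/462 = 2.415 MPa.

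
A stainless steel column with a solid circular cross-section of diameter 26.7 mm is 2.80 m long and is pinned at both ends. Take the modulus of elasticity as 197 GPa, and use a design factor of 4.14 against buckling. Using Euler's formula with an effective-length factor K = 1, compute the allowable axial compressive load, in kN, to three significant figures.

I = πd⁴/64 = π×26.7⁴/64 = 24950 mm⁴.
Effective length L_e = KL = 1×2.80 m = 2800 mm.
Euler critical load P_cr = π²EI/L_e² = π²×197000×24950/2800² = 6187 N.
P_allow = P_cr/n = 6187/4.14 = 1494 N.

P_allow = 1.49 kN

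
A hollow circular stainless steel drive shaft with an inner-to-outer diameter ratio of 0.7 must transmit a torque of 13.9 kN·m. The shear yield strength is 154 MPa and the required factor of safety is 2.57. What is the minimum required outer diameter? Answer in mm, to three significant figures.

d_o = 116 mm

τ_allow = 154/2.57 = 59.92 MPa.
For a hollow shaft τ = 16T/[πd_o³(1−k⁴)] with k = 0.7, so 1−k⁴ = 0.7599.
d_o³ = 16T/[π τ_allow (1−k⁴)] = 16×1.3900×10^7/(π×59.92×0.7599) = 1.555×10^6 mm³.
d_o = 115.8 mm.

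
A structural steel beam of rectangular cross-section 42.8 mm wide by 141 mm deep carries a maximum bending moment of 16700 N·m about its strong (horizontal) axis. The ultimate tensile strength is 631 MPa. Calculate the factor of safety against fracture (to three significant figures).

n = 5.36

Section modulus S = bh²/6 = 42.8×141²/6 = 141800 mm³.
σ = M/S = 1.6700×10^7/141800 = 117.8 MPa.
n = 631/117.8 = 5.359.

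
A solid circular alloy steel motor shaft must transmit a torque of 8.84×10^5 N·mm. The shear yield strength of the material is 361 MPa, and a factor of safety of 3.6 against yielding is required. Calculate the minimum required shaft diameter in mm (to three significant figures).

Allowable shear stress τ_allow = 361/3.6 = 100.3 MPa.
For a solid shaft τ = 16T/(πd³), so d³ = 16T/(π τ_allow) = 16×884000/(π×100.3) = 44900 mm³.
d = (44900)^(1/3) = 35.54 mm.

d = 35.5 mm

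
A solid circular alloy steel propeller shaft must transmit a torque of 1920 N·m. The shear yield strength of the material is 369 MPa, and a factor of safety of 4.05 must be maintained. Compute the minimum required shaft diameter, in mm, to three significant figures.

d = 47.5 mm

Allowable shear stress τ_allow = 369/4.05 = 91.11 MPa.
For a solid shaft τ = 16T/(πd³), so d³ = 16T/(π τ_allow) = 16×1920000/(π×91.11) = 107300 mm³.
d = (107300)^(1/3) = 47.52 mm.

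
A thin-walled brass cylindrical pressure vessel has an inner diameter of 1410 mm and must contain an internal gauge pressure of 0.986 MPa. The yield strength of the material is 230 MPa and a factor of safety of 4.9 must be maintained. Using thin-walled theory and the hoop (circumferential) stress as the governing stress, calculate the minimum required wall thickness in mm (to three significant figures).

σ_allow = 230/4.9 = 46.94 MPa.
Hoop stress σ_h = pD/(2t), so t = pD/(2σ_allow) = 0.986×1410/(2×46.94) = 14.81 mm.

t = 14.8 mm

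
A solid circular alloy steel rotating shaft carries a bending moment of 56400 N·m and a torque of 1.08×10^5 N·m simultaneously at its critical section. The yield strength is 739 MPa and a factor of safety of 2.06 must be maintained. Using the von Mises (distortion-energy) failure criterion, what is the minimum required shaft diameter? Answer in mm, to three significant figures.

d = 146 mm

σ_allow = σ_y/n = 739/2.06 = 358.7 MPa.
For a solid shaft σ_b = 32M/(πd³) and τ = 16T/(πd³), so the von Mises stress is σ' = (16/πd³)·√(4M²+3T²).
√(4M²+3T²) = √(4×(5.640×10^7)² + 3×(1.080×10^8)²) = 2.184×10^8 N·mm.
d³ = 16×2.184×10^8/(π×358.7) = 3.101×10^6 mm³.
d = 145.8 mm.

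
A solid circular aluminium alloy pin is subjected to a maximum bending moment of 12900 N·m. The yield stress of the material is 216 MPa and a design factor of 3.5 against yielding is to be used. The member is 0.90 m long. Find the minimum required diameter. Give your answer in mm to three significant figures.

d = 129 mm

σ_allow = 216/3.5 = 61.71 MPa.
For a solid circular section σ = 32M/(πd³), so d³ = 32M/(π σ_allow) = 32×1.2900×10^7/(π×61.71) = 2.129×10^6 mm³.
d = 128.6 mm.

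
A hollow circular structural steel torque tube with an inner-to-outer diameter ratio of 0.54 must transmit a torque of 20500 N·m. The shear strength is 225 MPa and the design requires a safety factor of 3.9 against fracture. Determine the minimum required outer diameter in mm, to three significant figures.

d_o = 126 mm

τ_allow = 225/3.9 = 57.69 MPa.
For a hollow shaft τ = 16T/[πd_o³(1−k⁴)] with k = 0.54, so 1−k⁴ = 0.9150.
d_o³ = 16T/[π τ_allow (1−k⁴)] = 16×2.0500×10^7/(π×57.69×0.9150) = 1.978×10^6 mm³.
d_o = 125.5 mm.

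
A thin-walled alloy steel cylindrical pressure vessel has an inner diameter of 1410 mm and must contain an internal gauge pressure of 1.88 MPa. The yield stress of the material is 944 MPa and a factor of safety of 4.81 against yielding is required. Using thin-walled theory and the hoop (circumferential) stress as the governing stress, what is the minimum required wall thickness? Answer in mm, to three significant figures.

t = 6.75 mm

σ_allow = 944/4.81 = 196.3 MPa.
Hoop stress σ_h = pD/(2t), so t = pD/(2σ_allow) = 1.88×1410/(2×196.3) = 6.753 mm.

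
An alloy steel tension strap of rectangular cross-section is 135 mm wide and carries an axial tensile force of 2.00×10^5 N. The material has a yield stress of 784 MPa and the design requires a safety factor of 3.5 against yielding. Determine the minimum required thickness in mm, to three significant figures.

σ_allow = 784/3.5 = 224.0 MPa.
Required area A = F/σ_allow = 200000/224.0 = 892.9 mm².
t = A/w = 892.9/135 = 6.614 mm.

t = 6.61 mm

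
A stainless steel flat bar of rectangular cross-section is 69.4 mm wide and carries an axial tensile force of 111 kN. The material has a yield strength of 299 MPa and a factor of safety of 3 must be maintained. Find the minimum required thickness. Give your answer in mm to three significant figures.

σ_allow = 299/3 = 99.67 MPa.
Required area A = F/σ_allow = 111000/99.67 = 1114 mm².
t = A/w = 1114/69.4 = 16.05 mm.

t = 16.0 mm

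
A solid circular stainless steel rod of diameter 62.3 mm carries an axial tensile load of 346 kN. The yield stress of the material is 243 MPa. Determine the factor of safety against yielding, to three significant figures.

A = πd²/4 = 3048 mm².
σ = F/A = 346000/3048 = 113.5 MPa.
n = 243/113.5 = 2.141.

n = 2.14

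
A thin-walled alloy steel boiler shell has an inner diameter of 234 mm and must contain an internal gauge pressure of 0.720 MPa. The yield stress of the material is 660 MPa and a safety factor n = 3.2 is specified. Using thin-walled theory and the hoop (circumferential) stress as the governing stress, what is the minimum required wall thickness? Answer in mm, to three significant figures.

t = 0.408 mm

σ_allow = 660/3.2 = 206.2 MPa.
Hoop stress σ_h = pD/(2t), so t = pD/(2σ_allow) = 0.720×234/(2×206.2) = 0.4084 mm.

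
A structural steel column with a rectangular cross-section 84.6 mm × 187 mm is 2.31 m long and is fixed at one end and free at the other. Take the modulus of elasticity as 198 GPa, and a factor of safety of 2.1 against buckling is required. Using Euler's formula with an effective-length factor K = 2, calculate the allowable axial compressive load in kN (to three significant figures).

P_allow = 411 kN

Buckling occurs about the weak axis: I_min = h·b³/12 = 187×84.6³/12 = 9.436×10^6 mm⁴ (b = 84.6 mm is the smaller dimension).
Effective length L_e = KL = 2×2.31 m = 4620 mm.
Euler critical load P_cr = π²EI/L_e² = π²×198000×9.436×10^6/4620² = 863900 N.
P_allow = P_cr/n = 863900/2.1 = 411400 N.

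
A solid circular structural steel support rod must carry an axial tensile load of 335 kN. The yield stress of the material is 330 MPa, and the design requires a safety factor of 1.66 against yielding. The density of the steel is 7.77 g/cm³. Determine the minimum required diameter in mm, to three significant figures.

d = 46.3 mm

Allowable stress σ_allow = 330/1.66 = 198.8 MPa.
Required area A = F/σ_allow = 335000/198.8 = 1685 mm².
A = πd²/4 → d = √(4A/π) = 46.32 mm.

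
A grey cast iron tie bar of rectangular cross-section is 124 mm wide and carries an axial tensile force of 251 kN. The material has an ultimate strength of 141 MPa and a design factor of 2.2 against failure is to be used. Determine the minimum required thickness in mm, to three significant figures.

σ_allow = 141/2.2 = 64.09 MPa.
Required area A = F/σ_allow = 251000/64.09 = 3916 mm².
t = A/w = 3916/124 = 31.58 mm.

t = 31.6 mm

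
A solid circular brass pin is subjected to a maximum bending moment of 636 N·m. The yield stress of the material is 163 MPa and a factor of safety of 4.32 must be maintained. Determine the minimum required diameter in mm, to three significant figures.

σ_allow = 163/4.32 = 37.73 MPa.
For a solid circular section σ = 32M/(πd³), so d³ = 32M/(π σ_allow) = 32×636000/(π×37.73) = 171700 mm³.
d = 55.58 mm.

d = 55.6 mm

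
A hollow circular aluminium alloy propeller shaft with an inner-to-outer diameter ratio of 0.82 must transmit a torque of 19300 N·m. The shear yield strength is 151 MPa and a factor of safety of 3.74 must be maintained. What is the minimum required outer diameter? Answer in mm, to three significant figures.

d_o = 164 mm

τ_allow = 151/3.74 = 40.37 MPa.
For a hollow shaft τ = 16T/[πd_o³(1−k⁴)] with k = 0.82, so 1−k⁴ = 0.5479.
d_o³ = 16T/[π τ_allow (1−k⁴)] = 16×1.9300×10^7/(π×40.37×0.5479) = 4.444×10^6 mm³.
d_o = 164.4 mm.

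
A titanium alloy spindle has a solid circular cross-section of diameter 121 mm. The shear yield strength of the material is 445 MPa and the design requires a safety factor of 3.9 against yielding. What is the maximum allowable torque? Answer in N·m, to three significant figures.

T_allow = 39700 N·m

τ_allow = 445/3.9 = 114.1 MPa.
For a solid shaft T_allow = τ_allow·πd³/16; πd³/16 = π×121³/16 = 347800 mm³.
T_allow = 114.1×347800 = 3.969×10^7 N·mm = 39690 N·m.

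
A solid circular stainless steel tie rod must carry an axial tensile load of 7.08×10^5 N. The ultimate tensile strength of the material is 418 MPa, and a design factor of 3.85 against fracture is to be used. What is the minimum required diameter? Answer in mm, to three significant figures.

Allowable stress σ_allow = 418/3.85 = 108.6 MPa.
Required area A = F/σ_allow = 708000/108.6 = 6521 mm².
A = πd²/4 → d = √(4A/π) = 91.12 mm.

d = 91.1 mm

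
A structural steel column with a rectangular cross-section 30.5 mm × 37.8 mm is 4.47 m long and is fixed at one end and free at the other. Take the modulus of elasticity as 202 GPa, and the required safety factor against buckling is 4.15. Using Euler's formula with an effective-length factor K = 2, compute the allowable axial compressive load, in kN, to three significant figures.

P_allow = 0.537 kN

Buckling occurs about the weak axis: I_min = h·b³/12 = 37.8×30.5³/12 = 89370 mm⁴ (b = 30.5 mm is the smaller dimension).
Effective length L_e = KL = 2×4.47 m = 8940 mm.
Euler critical load P_cr = π²EI/L_e² = π²×202000×89370/8940² = 2229 N.
P_allow = P_cr/n = 2229/4.15 = 537.2 N.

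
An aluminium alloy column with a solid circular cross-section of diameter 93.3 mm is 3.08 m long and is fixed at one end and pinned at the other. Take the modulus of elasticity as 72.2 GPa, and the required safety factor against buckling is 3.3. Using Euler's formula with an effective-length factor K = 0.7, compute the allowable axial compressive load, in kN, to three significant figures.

P_allow = 173 kN

I = πd⁴/64 = π×93.3⁴/64 = 3.720×10^6 mm⁴.
Effective length L_e = KL = 0.7×3.08 m = 2156 mm.
Euler critical load P_cr = π²EI/L_e² = π²×72200×3.720×10^6/2156² = 570200 N.
P_allow = P_cr/n = 570200/3.3 = 172800 N.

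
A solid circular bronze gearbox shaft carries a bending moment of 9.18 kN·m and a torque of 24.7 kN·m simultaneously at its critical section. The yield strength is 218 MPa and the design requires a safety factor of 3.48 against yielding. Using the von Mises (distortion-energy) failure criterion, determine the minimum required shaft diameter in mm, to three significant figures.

d = 156 mm

σ_allow = σ_y/n = 218/3.48 = 62.64 MPa.
For a solid shaft σ_b = 32M/(πd³) and τ = 16T/(πd³), so the von Mises stress is σ' = (16/πd³)·√(4M²+3T²).
√(4M²+3T²) = √(4×(9.180×10^6)² + 3×(2.470×10^7)²) = 4.655×10^7 N·mm.
d³ = 16×4.655×10^7/(π×62.64) = 3.785×10^6 mm³.
d = 155.8 mm.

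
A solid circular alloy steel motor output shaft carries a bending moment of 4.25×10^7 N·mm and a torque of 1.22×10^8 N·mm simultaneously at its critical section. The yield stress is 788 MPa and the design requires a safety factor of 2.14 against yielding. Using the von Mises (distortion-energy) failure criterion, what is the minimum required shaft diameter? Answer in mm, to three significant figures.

σ_allow = σ_y/n = 788/2.14 = 368.2 MPa.
For a solid shaft σ_b = 32M/(πd³) and τ = 16T/(πd³), so the von Mises stress is σ' = (16/πd³)·√(4M²+3T²).
√(4M²+3T²) = √(4×(4.250×10^7)² + 3×(1.220×10^8)²) = 2.278×10^8 N·mm.
d³ = 16×2.278×10^8/(π×368.2) = 3.150×10^6 mm³.
d = 146.6 mm.

d = 147 mm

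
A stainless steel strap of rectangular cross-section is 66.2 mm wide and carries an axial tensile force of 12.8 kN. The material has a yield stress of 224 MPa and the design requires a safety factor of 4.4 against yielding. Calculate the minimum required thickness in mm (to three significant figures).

t = 3.80 mm

σ_allow = 224/4.4 = 50.91 MPa.
Required area A = F/σ_allow = 12800/50.91 = 251.4 mm².
t = A/w = 251.4/66.2 = 3.798 mm.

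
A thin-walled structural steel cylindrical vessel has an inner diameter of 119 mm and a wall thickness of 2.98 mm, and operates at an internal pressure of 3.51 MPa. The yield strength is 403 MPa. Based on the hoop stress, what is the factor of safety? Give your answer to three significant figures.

n = 5.75

σ_h = pD/(2t) = 3.51×119/(2×2.98) = 70.08 MPa.
n = 403/70.08 = 5.750.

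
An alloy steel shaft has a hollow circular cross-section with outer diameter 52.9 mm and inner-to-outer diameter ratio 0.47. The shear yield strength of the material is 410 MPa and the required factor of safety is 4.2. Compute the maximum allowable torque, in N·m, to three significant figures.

T_allow = 2700 N·m

τ_allow = 410/4.2 = 97.62 MPa.
For a hollow shaft T_allow = τ_allow·πd_o³(1−k⁴)/16 with 1−k⁴ = 0.9512, so πd_o³(1−k⁴)/16 = 27650 mm³.
T_allow = 97.62×27650 = 2.699×10^6 N·mm = 2699 N·m.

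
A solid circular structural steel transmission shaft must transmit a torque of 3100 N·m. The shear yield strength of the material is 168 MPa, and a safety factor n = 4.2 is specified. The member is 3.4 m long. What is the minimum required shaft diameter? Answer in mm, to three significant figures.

d = 73.4 mm

Allowable shear stress τ_allow = 168/4.2 = 40.00 MPa.
For a solid shaft τ = 16T/(πd³), so d³ = 16T/(π τ_allow) = 16×3100000/(π×40.00) = 394700 mm³.
d = (394700)^(1/3) = 73.35 mm.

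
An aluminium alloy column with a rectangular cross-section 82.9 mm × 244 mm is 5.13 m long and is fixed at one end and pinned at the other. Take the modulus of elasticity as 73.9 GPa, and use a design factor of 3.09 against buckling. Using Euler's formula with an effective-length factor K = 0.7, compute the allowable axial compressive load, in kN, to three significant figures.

P_allow = 212 kN

Buckling occurs about the weak axis: I_min = h·b³/12 = 244×82.9³/12 = 1.158×10^7 mm⁴ (b = 82.9 mm is the smaller dimension).
Effective length L_e = KL = 0.7×5.13 m = 3591 mm.
Euler critical load P_cr = π²EI/L_e² = π²×73900×1.158×10^7/3591² = 655200 N.
P_allow = P_cr/n = 655200/3.09 = 212000 N.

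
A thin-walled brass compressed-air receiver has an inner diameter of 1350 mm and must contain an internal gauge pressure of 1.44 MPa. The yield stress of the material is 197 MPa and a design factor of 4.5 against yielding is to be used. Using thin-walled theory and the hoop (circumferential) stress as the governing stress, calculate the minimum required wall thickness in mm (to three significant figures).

σ_allow = 197/4.5 = 43.78 MPa.
Hoop stress σ_h = pD/(2t), so t = pD/(2σ_allow) = 1.44×1350/(2×43.78) = 22.20 mm.

t = 22.2 mm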